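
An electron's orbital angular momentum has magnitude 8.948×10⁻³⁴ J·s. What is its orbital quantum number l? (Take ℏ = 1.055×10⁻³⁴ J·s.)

l = 8

|L|/ℏ = (8.948×10⁻³⁴)/(1.055×10⁻³⁴) ≈ 8.482.
l(l+1) ≈ 8.482² ≈ 71.94, so l = 8.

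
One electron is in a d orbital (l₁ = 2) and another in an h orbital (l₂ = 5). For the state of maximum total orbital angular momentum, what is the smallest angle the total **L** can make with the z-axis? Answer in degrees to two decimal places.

θ_min ≈ 20.70°

L runs from |2 − 5| = 3 to 2 + 5 = 7.
So L can be 3, 4, 5, 6, 7.
The maximum is L = 7, with |L_tot| = ℏ√(7·8) = 2√14 ℏ.
The minimum angle with z is arccos(7/√56) ≈ 20.70°.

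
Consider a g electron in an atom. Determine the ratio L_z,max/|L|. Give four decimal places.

L_z,max/|L| = 0.8944

The letter g corresponds to l = 4.
|L| = 2√5 ℏ ≈ 4.4721ℏ, while L_z,max = lℏ = 4ℏ.
L_z,max/|L| = 4/√20 = 0.8944.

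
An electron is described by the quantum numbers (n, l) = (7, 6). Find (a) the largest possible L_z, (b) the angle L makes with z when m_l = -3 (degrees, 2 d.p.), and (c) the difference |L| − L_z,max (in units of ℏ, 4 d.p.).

L_z,max = lℏ = 6ℏ.
For m_l = -3: cos θ = -3/√42, θ ≈ 117.58°.
|L| − L_z,max = (√42 − 6)ℏ ≈ 0.4807ℏ.

L_z,max = 6ℏ; θ(m_l=-3) ≈ 117.58°; |L|−L_z,max ≈ 0.4807ℏ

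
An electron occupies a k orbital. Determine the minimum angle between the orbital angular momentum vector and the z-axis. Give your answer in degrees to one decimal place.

For a k orbital, l = 7.
|L|² = l(l+1)ℏ² = 56ℏ², so |L| = 2√14 ℏ.
The smallest angle corresponds to the largest L_z, i.e. m_l = l = 7, giving L_z = 7ℏ.
cos θ_min = 7/√56, so θ_min ≈ 20.7°.

θ_min ≈ 20.7°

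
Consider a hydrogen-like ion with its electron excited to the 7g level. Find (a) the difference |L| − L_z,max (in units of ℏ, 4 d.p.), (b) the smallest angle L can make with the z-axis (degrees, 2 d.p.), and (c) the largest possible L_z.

The 7g level has l = 4.
|L| − L_z,max = (2√5 − 4)ℏ ≈ 0.4721ℏ.
cos θ_min = 4/√20, so θ_min ≈ 26.57°.
L_z,max = lℏ = 4ℏ.

|L|−L_z,max ≈ 0.4721ℏ; θ_min ≈ 26.57°; L_z,max = 4ℏ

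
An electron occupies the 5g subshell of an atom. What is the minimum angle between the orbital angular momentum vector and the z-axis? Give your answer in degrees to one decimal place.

θ_min ≈ 26.6°

5g means n = 5, l = 4.
|L|² = l(l+1)ℏ² = 20ℏ², so |L| = 2√5 ℏ.
The smallest angle corresponds to the largest L_z, i.e. m_l = l = 4, giving L_z = 4ℏ.
cos θ_min = 4/√20, so θ_min ≈ 26.6°.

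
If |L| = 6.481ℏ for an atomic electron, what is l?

l = 6

|L| = ℏ√(l(l+1)), so l(l+1) = 42.
l² + l − 42 = 0 ⇒ l = 6.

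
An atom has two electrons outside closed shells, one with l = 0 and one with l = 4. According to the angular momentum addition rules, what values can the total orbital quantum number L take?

L = 4

The total orbital quantum number L ranges from |l₁ − l₂| to l₁ + l₂ in integer steps.
Allowed values: L = 4.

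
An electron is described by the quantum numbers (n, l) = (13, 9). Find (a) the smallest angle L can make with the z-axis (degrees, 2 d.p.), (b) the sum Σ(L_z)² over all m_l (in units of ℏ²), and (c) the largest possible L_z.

cos θ_min = 9/√90, so θ_min ≈ 18.43°.
Σ m_l² = 570, so Σ(L_z)² = 570 ℏ².
L_z,max = lℏ = 9ℏ.

θ_min ≈ 18.43°; Σ(L_z)² = 570 ℏ²; L_z,max = 9ℏ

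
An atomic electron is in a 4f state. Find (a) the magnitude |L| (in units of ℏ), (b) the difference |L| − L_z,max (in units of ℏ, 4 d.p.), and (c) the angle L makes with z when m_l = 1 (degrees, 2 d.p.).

|L| = 2√3 ℏ ≈ 3.464ℏ; |L|−L_z,max ≈ 0.4641ℏ; θ(m_l=1) ≈ 73.22°

4f means n = 4, l = 3.
|L| = ℏ√(3·4) = 2√3 ℏ ≈ 3.464ℏ.
|L| − L_z,max = (2√3 − 3)ℏ ≈ 0.4641ℏ.
For m_l = 1: cos θ = 1/√12, θ ≈ 73.22°.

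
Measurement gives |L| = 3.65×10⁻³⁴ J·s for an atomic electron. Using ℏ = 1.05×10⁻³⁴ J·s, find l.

In units of ℏ, |L| ≈ 3.476.
(|L|/ℏ)² = l(l+1) ≈ 12.08 ⇒ l = 3.

l = 3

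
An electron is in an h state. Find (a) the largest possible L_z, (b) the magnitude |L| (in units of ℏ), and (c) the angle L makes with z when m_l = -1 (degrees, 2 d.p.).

An h state has l = 5.
L_z,max = lℏ = 5ℏ.
|L| = ℏ√(5·6) = √30 ℏ ≈ 5.477ℏ.
For m_l = -1: cos θ = -1/√30, θ ≈ 100.52°.

L_z,max = 5ℏ; |L| = √30 ℏ ≈ 5.477ℏ; θ(m_l=-1) ≈ 100.52°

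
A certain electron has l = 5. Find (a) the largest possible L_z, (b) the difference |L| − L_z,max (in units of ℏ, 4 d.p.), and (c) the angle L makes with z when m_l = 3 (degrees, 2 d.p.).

L_z,max = 5ℏ; |L|−L_z,max ≈ 0.4772ℏ; θ(m_l=3) ≈ 56.79°

L_z,max = lℏ = 5ℏ.
|L| − L_z,max = (√30 − 5)ℏ ≈ 0.4772ℏ.
For m_l = 3: cos θ = 3/√30, θ ≈ 56.79°.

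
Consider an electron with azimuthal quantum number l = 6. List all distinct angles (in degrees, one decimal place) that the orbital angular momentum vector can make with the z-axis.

|L|² = l(l+1)ℏ² = 42ℏ², so |L| = √42 ℏ.
cos θ = m_l/√42 for each m_l ∈ {-6, -5, -4, -3, -2, -1, 0, 1, 2, 3, 4, 5, 6}.

θ ∈ {22.2°, 39.5°, 51.9°, 62.4°, 72.0°, 81.1°, 90.0°, 98.9°, 108.0°, 117.6°, 128.1°, 140.5°, 157.8°}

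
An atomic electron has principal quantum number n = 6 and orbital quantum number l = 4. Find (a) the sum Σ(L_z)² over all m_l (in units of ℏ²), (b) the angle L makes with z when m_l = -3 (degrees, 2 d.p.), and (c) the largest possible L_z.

Σ(L_z)² = 60 ℏ²; θ(m_l=-3) ≈ 132.13°; L_z,max = 4ℏ

Σ m_l² = 60, so Σ(L_z)² = 60 ℏ².
For m_l = -3: cos θ = -3/√20, θ ≈ 132.13°.
L_z,max = lℏ = 4ℏ.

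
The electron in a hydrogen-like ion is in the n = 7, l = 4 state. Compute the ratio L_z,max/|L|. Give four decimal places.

|L| = 2√5 ℏ ≈ 4.4721ℏ, while L_z,max = lℏ = 4ℏ.
L_z,max/|L| = 4/√20 = 0.8944.

L_z,max/|L| = 0.8944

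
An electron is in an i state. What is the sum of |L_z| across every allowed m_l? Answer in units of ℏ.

For an i orbital, l = 6.
m_l runs from −6 to 6, i.e. {-6, -5, -4, -3, -2, -1, 0, 1, 2, 3, 4, 5, 6}.
Σ|m_l| = l(l+1) = 42.

Σ|L_z| = 42 ℏ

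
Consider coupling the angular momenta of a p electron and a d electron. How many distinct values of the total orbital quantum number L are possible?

The total orbital quantum number L ranges from |l₁ − l₂| to l₁ + l₂ in integer steps.
So L can be 1, 2, 3.
That is 3 values.

3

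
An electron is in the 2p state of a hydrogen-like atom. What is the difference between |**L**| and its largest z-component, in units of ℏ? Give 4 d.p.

|L| − L_z,max ≈ 0.4142ℏ

For 2p, l = 1.
|L| = √2 ℏ ≈ 1.4142ℏ, while L_z,max = lℏ = 1ℏ.
The difference is (√2 − 1)ℏ ≈ 0.4142ℏ.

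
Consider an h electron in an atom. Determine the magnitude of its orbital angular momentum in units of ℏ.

|L| = √30 ℏ ≈ 5.477ℏ

The letter h corresponds to l = 5.
|L| = ℏ√(l(l+1)) = ℏ√(5·6) = √30 ℏ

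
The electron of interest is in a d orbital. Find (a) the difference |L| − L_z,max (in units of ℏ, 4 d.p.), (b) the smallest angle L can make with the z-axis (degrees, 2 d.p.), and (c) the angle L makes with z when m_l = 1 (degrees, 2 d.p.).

A d state has l = 2.
|L| − L_z,max = (√6 − 2)ℏ ≈ 0.4495ℏ.
cos θ_min = 2/√6, so θ_min ≈ 35.26°.
For m_l = 1: cos θ = 1/√6, θ ≈ 65.91°.

|L|−L_z,max ≈ 0.4495ℏ; θ_min ≈ 35.26°; θ(m_l=1) ≈ 65.91°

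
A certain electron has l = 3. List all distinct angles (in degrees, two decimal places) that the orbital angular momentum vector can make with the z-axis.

|L| = √(l(l+1)) ℏ = 2√3 ℏ.
cos θ = m_l/√12 for each m_l ∈ {-3, -2, -1, 0, 1, 2, 3}.

θ ∈ {30.00°, 54.74°, 73.22°, 90.00°, 106.78°, 125.26°, 150.00°}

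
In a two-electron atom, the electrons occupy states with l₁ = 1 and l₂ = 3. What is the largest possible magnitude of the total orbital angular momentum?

|L_tot|_max = 2√5 ℏ ≈ 4.472ℏ

L runs from |1 − 3| = 2 to 1 + 3 = 4.
L ∈ {2, 3, 4}.
The largest magnitude corresponds to L = 4: |L_tot| = ℏ√(4·5) = 2√5 ℏ.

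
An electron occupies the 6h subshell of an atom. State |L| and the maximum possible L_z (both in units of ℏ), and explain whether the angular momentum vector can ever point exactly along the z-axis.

No: L_z,max = 5ℏ < |L| = √30 ℏ ≈ 5.477ℏ

For 6h, l = 5.
|L| = √30 ℏ ≈ 5.4772ℏ, while L_z,max = lℏ = 5ℏ.
Since |L| > L_z,max, the vector can never point exactly along z; the closest it comes is θ_min = arccos(5/√30) ≈ 24.1°.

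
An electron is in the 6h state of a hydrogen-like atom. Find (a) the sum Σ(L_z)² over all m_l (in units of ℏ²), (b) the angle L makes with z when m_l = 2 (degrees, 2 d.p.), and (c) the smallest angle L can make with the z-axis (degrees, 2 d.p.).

6h means n = 6, l = 5.
Σ m_l² = 110, so Σ(L_z)² = 110 ℏ².
For m_l = 2: cos θ = 2/√30, θ ≈ 68.58°.
cos θ_min = 5/√30, so θ_min ≈ 24.09°.

Σ(L_z)² = 110 ℏ²; θ(m_l=2) ≈ 68.58°; θ_min ≈ 24.09°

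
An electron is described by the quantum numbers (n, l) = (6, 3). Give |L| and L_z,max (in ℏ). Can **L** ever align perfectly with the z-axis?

|L| = 2√3 ℏ ≈ 3.4641ℏ, while L_z,max = lℏ = 3ℏ.
Since |L| > L_z,max, the vector can never point exactly along z; the closest it comes is θ_min = arccos(3/√12) ≈ 30.0°.

No: L_z,max = 3ℏ < |L| = 2√3 ℏ ≈ 3.464ℏ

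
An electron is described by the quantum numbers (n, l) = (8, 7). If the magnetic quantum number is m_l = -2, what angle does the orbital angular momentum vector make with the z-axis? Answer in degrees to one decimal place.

θ ≈ 105.5°

|L| = √(l(l+1)) ℏ = 2√14 ℏ.
L_z = m_l ℏ = −2ℏ.
cos θ = L_z/|L| = -2/√56, so θ ≈ 105.5°.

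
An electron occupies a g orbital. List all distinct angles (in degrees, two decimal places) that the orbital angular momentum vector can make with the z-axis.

A g state has l = 4.
|L| = √(l(l+1)) ℏ = 2√5 ℏ.
cos θ = m_l/√20 for each m_l ∈ {-4, -3, -2, -1, 0, 1, 2, 3, 4}.

θ ∈ {26.57°, 47.87°, 63.43°, 77.08°, 90.00°, 102.92°, 116.57°, 132.13°, 153.43°}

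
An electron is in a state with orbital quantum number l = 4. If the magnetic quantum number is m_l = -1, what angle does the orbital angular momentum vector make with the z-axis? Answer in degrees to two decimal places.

|L|² = l(l+1)ℏ² = 20ℏ², so |L| = 2√5 ℏ.
L_z = m_l ℏ = −1ℏ.
cos θ = L_z/|L| = -1/√20, so θ ≈ 102.92°.

θ ≈ 102.92°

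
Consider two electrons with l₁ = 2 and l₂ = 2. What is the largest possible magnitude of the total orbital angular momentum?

L runs from |2 − 2| = 0 to 2 + 2 = 4.
L ∈ {0, 1, 2, 3, 4}.
The largest magnitude corresponds to L = 4: |L_tot| = ℏ√(4·5) = 2√5 ℏ.

|L_tot|_max = 2√5 ℏ ≈ 4.472ℏ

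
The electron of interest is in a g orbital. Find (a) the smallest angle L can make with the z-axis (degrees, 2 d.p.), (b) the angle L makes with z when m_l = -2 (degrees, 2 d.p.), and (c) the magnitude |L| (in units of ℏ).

The letter g corresponds to l = 4.
cos θ_min = 4/√20, so θ_min ≈ 26.57°.
For m_l = -2: cos θ = -2/√20, θ ≈ 116.57°.
|L| = ℏ√(4·5) = 2√5 ℏ ≈ 4.472ℏ.

θ_min ≈ 26.57°; θ(m_l=-2) ≈ 116.57°; |L| = 2√5 ℏ ≈ 4.472ℏ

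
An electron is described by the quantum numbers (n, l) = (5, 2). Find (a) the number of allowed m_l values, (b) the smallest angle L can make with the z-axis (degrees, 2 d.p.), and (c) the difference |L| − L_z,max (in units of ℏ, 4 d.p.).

5 values; θ_min ≈ 35.26°; |L|−L_z,max ≈ 0.4495ℏ

There are 2l+1 = 5 values of m_l.
cos θ_min = 2/√6, so θ_min ≈ 35.26°.
|L| − L_z,max = (√6 − 2)ℏ ≈ 0.4495ℏ.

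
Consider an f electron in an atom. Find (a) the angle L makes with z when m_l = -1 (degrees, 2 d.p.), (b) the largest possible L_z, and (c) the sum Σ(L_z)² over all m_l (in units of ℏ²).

An f state has l = 3.
For m_l = -1: cos θ = -1/√12, θ ≈ 106.78°.
L_z,max = lℏ = 3ℏ.
Σ m_l² = 28, so Σ(L_z)² = 28 ℏ².

θ(m_l=-1) ≈ 106.78°; L_z,max = 3ℏ; Σ(L_z)² = 28 ℏ²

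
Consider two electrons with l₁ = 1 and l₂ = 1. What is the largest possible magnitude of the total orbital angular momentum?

Angular momentum addition gives L = |l₁ − l₂|, …, l₁ + l₂.
Allowed values: L = 0, 1, 2.
The largest magnitude corresponds to L = 2: |L_tot| = ℏ√(2·3) = √6 ℏ.

|L_tot|_max = √6 ℏ ≈ 2.449ℏ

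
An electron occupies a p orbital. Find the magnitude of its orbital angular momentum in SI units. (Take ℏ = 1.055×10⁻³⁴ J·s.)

|L| = 1.492×10⁻³⁴ J·s

A p state has l = 1.
|L| = ℏ√(l(l+1)) = ℏ√(1·2) = √2 ℏ
Numerically, |L| = 1.414 × (1.055×10⁻³⁴ J·s) = 1.492×10⁻³⁴ J·s.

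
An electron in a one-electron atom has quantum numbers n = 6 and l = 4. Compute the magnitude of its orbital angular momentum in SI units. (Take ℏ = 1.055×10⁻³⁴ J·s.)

|L| = 4.718×10⁻³⁴ J·s

|L| = ℏ√(l(l+1)) = ℏ√(4·5) = 2√5 ℏ
Numerically, |L| = 4.472 × (1.055×10⁻³⁴ J·s) = 4.718×10⁻³⁴ J·s.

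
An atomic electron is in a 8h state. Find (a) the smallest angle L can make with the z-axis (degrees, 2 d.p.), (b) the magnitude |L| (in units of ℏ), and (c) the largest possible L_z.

θ_min ≈ 24.09°; |L| = √30 ℏ ≈ 5.477ℏ; L_z,max = 5ℏ

For 8h, l = 5.
cos θ_min = 5/√30, so θ_min ≈ 24.09°.
|L| = ℏ√(5·6) = √30 ℏ ≈ 5.477ℏ.
L_z,max = lℏ = 5ℏ.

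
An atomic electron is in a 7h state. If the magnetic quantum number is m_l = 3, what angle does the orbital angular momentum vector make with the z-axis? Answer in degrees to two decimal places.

For 7h, l = 5.
|L|² = l(l+1)ℏ² = 30ℏ², so |L| = √30 ℏ.
L_z = m_l ℏ = 3ℏ.
cos θ = L_z/|L| = 3/√30, so θ ≈ 56.79°.

θ ≈ 56.79°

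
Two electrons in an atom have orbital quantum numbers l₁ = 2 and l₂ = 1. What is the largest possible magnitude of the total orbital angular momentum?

|L_tot|_max = 2√3 ℏ ≈ 3.464ℏ

By the triangle rule, |l₁ − l₂| ≤ L ≤ l₁ + l₂.
Allowed values: L = 1, 2, 3.
The largest magnitude corresponds to L = 3: |L_tot| = ℏ√(3·4) = 2√3 ℏ.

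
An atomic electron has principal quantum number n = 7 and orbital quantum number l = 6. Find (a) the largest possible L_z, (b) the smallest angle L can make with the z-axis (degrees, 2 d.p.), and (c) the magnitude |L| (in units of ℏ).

L_z,max = lℏ = 6ℏ.
cos θ_min = 6/√42, so θ_min ≈ 22.21°.
|L| = ℏ√(6·7) = √42 ℏ ≈ 6.481ℏ.

L_z,max = 6ℏ; θ_min ≈ 22.21°; |L| = √42 ℏ ≈ 6.481ℏ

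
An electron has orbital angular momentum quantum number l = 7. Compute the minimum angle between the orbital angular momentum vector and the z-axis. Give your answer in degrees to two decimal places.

|L| = √(l(l+1)) ℏ = 2√14 ℏ.
The smallest angle corresponds to the largest L_z, i.e. m_l = l = 7, giving L_z = 7ℏ.
cos θ_min = 7/√56, so θ_min ≈ 20.70°.

θ_min ≈ 20.70°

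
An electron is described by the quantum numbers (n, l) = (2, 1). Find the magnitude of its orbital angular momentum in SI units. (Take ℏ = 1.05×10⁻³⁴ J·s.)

|L| = ℏ√(l(l+1)) = ℏ√(1·2) = √2 ℏ
Numerically, |L| = 1.414 × (1.05×10⁻³⁴ J·s) = 1.48×10⁻³⁴ J·s.

|L| = 1.48×10⁻³⁴ J·s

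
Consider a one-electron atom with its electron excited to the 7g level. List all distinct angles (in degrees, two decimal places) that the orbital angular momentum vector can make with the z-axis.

θ ∈ {26.57°, 47.87°, 63.43°, 77.08°, 90.00°, 102.92°, 116.57°, 132.13°, 153.43°}

The 7g level has l = 4.
|L| = √(l(l+1)) ℏ = 2√5 ℏ.
cos θ = m_l/√20 for each m_l ∈ {-4, -3, -2, -1, 0, 1, 2, 3, 4}.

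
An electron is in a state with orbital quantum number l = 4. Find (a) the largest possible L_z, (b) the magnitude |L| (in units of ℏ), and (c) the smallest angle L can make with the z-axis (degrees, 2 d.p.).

L_z,max = lℏ = 4ℏ.
|L| = ℏ√(4·5) = 2√5 ℏ ≈ 4.472ℏ.
cos θ_min = 4/√20, so θ_min ≈ 26.57°.

L_z,max = 4ℏ; |L| = 2√5 ℏ ≈ 4.472ℏ; θ_min ≈ 26.57°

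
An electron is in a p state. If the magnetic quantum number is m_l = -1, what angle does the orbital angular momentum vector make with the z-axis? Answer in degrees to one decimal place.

θ ≈ 135.0°

For a p orbital, l = 1.
|L| = √(l(l+1)) ℏ = √2 ℏ.
L_z = m_l ℏ = −1ℏ.
cos θ = L_z/|L| = -1/√2, so θ ≈ 135.0°.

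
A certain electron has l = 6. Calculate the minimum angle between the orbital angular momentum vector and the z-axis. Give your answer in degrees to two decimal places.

|L| = ℏ√(l(l+1)) = √42 ℏ.
The smallest angle corresponds to the largest L_z, i.e. m_l = l = 6, giving L_z = 6ℏ.
cos θ_min = 6/√42, so θ_min ≈ 22.21°.

θ_min ≈ 22.21°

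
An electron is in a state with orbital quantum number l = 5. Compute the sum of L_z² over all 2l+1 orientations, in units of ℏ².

m_l ∈ {-5, -4, -3, -2, -1, 0, 1, 2, 3, 4, 5}.
Σ m_l² = l(l+1)(2l+1)/3 = 5·6·11/3 = 110.

Σ(L_z)² = 110 ℏ²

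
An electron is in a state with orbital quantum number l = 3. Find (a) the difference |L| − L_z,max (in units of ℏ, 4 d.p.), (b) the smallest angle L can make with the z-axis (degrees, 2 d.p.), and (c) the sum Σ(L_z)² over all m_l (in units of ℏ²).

|L|−L_z,max ≈ 0.4641ℏ; θ_min ≈ 30.00°; Σ(L_z)² = 28 ℏ²

|L| − L_z,max = (2√3 − 3)ℏ ≈ 0.4641ℏ.
cos θ_min = 3/√12, so θ_min ≈ 30.00°.
Σ m_l² = 28, so Σ(L_z)² = 28 ℏ².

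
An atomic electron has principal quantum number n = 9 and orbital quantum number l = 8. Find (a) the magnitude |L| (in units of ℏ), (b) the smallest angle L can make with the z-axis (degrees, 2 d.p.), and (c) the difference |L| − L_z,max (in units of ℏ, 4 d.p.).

|L| = ℏ√(8·9) = 6√2 ℏ ≈ 8.485ℏ.
cos θ_min = 8/√72, so θ_min ≈ 19.47°.
|L| − L_z,max = (6√2 − 8)ℏ ≈ 0.4853ℏ.

|L| = 6√2 ℏ ≈ 8.485ℏ; θ_min ≈ 19.47°; |L|−L_z,max ≈ 0.4853ℏ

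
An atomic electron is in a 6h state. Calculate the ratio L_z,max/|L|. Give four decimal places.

L_z,max/|L| = 0.9129

The 6h subshell has l = 5.
|L| = √30 ℏ ≈ 5.4772ℏ, while L_z,max = lℏ = 5ℏ.
L_z,max/|L| = 5/√30 = 0.9129.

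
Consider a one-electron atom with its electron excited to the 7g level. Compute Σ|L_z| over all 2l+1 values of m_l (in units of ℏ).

Σ|L_z| = 20 ℏ

The 7g level has l = 4.
m_l runs from −4 to 4, i.e. {-4, -3, -2, -1, 0, 1, 2, 3, 4}.
Σ|m_l| = l(l+1) = 20.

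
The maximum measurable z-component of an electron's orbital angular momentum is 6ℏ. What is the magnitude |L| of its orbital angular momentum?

|L| = √42 ℏ ≈ 6.481ℏ

The maximum L_z equals lℏ, giving l = 6.
|L| = √(l(l+1)) ℏ = √42 ℏ.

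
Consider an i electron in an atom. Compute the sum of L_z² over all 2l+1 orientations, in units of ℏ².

For an i orbital, l = 6.
The allowed m_l values are -6, -5, -4, -3, -2, -1, 0, 1, 2, 3, 4, 5, 6.
Σ m_l² = l(l+1)(2l+1)/3 = 6·7·13/3 = 182.

Σ(L_z)² = 182 ℏ²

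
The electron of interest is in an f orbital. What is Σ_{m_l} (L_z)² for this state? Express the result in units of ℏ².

The letter f corresponds to l = 3.
m_l runs from −3 to 3, i.e. {-3, -2, -1, 0, 1, 2, 3}.
Σ m_l² = 2·(1 + 4 + 9) = 28.

Σ(L_z)² = 28 ℏ²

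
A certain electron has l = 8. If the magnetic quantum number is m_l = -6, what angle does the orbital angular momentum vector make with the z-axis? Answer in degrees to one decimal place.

|L|² = l(l+1)ℏ² = 72ℏ², so |L| = 6√2 ℏ.
L_z = m_l ℏ = −6ℏ.
cos θ = L_z/|L| = -6/√72, so θ ≈ 135.0°.

θ ≈ 135.0°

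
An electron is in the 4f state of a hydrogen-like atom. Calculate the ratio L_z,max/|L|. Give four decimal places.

For 4f, l = 3.
|L| = 2√3 ℏ ≈ 3.4641ℏ, while L_z,max = lℏ = 3ℏ.
L_z,max/|L| = 3/√12 = 0.8660.

L_z,max/|L| = 0.8660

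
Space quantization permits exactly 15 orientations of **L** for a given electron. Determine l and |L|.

2l + 1 = 15 ⇒ l = 7.
|L| = ℏ√(l(l+1)) = ℏ√(7·8) = 2√14 ℏ.

l = 7, |L| = 2√14 ℏ ≈ 7.483ℏ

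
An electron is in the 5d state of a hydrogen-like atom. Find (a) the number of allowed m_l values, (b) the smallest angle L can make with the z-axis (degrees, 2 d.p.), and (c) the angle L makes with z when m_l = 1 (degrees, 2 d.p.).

The 5d subshell has l = 2.
There are 2l+1 = 5 values of m_l.
cos θ_min = 2/√6, so θ_min ≈ 35.26°.
For m_l = 1: cos θ = 1/√6, θ ≈ 65.91°.

5 values; θ_min ≈ 35.26°; θ(m_l=1) ≈ 65.91°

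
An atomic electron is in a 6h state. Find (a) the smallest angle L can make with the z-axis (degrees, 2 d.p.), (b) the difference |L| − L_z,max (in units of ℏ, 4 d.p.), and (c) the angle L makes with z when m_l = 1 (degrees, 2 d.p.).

6h means n = 6, l = 5.
cos θ_min = 5/√30, so θ_min ≈ 24.09°.
|L| − L_z,max = (√30 − 5)ℏ ≈ 0.4772ℏ.
For m_l = 1: cos θ = 1/√30, θ ≈ 79.48°.

θ_min ≈ 24.09°; |L|−L_z,max ≈ 0.4772ℏ; θ(m_l=1) ≈ 79.48°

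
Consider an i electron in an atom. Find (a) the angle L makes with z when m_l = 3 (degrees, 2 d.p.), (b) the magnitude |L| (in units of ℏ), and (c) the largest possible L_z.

An i state has l = 6.
For m_l = 3: cos θ = 3/√42, θ ≈ 62.42°.
|L| = ℏ√(6·7) = √42 ℏ ≈ 6.481ℏ.
L_z,max = lℏ = 6ℏ.

θ(m_l=3) ≈ 62.42°; |L| = √42 ℏ ≈ 6.481ℏ; L_z,max = 6ℏ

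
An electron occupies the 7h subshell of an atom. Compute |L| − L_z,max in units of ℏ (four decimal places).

The 7h subshell has l = 5.
|L| = √30 ℏ ≈ 5.4772ℏ, while L_z,max = lℏ = 5ℏ.
The difference is (√30 − 5)ℏ ≈ 0.4772ℏ.

|L| − L_z,max ≈ 0.4772ℏ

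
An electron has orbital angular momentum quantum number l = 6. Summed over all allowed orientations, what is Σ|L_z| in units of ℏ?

The allowed m_l values are -6, -5, -4, -3, -2, -1, 0, 1, 2, 3, 4, 5, 6.
Σ|m_l| = 2(1+2+…+6) = 42.

Σ|L_z| = 42 ℏ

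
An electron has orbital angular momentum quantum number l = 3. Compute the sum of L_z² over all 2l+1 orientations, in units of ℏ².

Σ(L_z)² = 28 ℏ²

m_l runs from −3 to 3, i.e. {-3, -2, -1, 0, 1, 2, 3}.
Summing m² from −3 to 3: Σ m_l² = 28.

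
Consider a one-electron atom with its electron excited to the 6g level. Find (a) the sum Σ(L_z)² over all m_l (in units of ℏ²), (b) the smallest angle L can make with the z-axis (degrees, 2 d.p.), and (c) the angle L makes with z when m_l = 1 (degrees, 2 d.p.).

Σ(L_z)² = 60 ℏ²; θ_min ≈ 26.57°; θ(m_l=1) ≈ 77.08°

The 6g level has l = 4.
Σ m_l² = 60, so Σ(L_z)² = 60 ℏ².
cos θ_min = 4/√20, so θ_min ≈ 26.57°.
For m_l = 1: cos θ = 1/√20, θ ≈ 77.08°.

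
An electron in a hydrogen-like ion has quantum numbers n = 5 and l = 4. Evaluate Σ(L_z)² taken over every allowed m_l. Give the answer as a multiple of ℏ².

The allowed m_l values are -4, -3, -2, -1, 0, 1, 2, 3, 4.
Summing m² from −4 to 4: Σ m_l² = 60.

Σ(L_z)² = 60 ℏ²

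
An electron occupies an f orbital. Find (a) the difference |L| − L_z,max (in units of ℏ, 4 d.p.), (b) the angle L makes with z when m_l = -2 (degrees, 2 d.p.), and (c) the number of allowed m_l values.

|L|−L_z,max ≈ 0.4641ℏ; θ(m_l=-2) ≈ 125.26°; 7 values

For an f orbital, l = 3.
|L| − L_z,max = (2√3 − 3)ℏ ≈ 0.4641ℏ.
For m_l = -2: cos θ = -2/√12, θ ≈ 125.26°.
There are 2l+1 = 7 values of m_l.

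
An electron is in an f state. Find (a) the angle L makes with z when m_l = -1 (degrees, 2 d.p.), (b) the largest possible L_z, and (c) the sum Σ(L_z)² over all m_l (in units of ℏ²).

An f state has l = 3.
For m_l = -1: cos θ = -1/√12, θ ≈ 106.78°.
L_z,max = lℏ = 3ℏ.
Σ m_l² = 28, so Σ(L_z)² = 28 ℏ².

θ(m_l=-1) ≈ 106.78°; L_z,max = 3ℏ; Σ(L_z)² = 28 ℏ²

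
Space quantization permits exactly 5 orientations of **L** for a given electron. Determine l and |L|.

l = 2, |L| = √6 ℏ ≈ 2.449ℏ

Since there are 2l+1 = 5 values of m_l, l = 2.
Then |L| = √(l(l+1)) ℏ = √6 ℏ.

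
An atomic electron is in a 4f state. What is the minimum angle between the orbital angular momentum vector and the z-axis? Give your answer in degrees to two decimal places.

4f means n = 4, l = 3.
|L| = √(l(l+1)) ℏ = 2√3 ℏ.
The smallest angle corresponds to the largest L_z, i.e. m_l = l = 3, giving L_z = 3ℏ.
cos θ_min = 3/√12, so θ_min ≈ 30.00°.

θ_min ≈ 30.00°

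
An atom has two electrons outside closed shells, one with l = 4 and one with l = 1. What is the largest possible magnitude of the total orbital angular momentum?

L runs from |4 − 1| = 3 to 4 + 1 = 5.
Allowed values: L = 3, 4, 5.
The largest magnitude corresponds to L = 5: |L_tot| = ℏ√(5·6) = √30 ℏ.

|L_tot|_max = √30 ℏ ≈ 5.477ℏ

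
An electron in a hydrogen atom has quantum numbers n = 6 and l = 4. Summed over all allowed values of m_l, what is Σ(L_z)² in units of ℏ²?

Σ(L_z)² = 60 ℏ²

m_l ∈ {-4, -3, -2, -1, 0, 1, 2, 3, 4}.
Summing m² from −4 to 4: Σ m_l² = 60.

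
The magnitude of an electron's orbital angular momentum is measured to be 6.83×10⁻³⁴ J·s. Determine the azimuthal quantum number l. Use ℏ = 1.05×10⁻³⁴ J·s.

|L|/ℏ = (6.83×10⁻³⁴)/(1.05×10⁻³⁴) ≈ 6.505.
(|L|/ℏ)² = l(l+1) ≈ 42.31 ⇒ l = 6.

l = 6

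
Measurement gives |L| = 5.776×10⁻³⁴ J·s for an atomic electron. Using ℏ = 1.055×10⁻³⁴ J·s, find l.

In units of ℏ, |L| ≈ 5.475.
l(l+1) ≈ 5.475² ≈ 29.97, so l = 5.

l = 5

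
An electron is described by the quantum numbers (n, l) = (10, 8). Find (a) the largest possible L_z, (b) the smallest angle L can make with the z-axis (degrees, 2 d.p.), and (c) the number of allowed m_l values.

L_z,max = lℏ = 8ℏ.
cos θ_min = 8/√72, so θ_min ≈ 19.47°.
There are 2l+1 = 17 values of m_l.

L_z,max = 8ℏ; θ_min ≈ 19.47°; 17 values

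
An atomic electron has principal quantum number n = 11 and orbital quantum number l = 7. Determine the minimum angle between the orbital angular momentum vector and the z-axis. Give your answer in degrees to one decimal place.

θ_min ≈ 20.7°

|L| = √(l(l+1)) ℏ = 2√14 ℏ.
The smallest angle corresponds to the largest L_z, i.e. m_l = l = 7, giving L_z = 7ℏ.
cos θ_min = 7/√56, so θ_min ≈ 20.7°.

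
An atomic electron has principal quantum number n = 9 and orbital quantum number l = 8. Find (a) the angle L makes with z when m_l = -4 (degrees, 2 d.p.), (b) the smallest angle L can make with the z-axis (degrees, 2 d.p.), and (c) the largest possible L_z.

For m_l = -4: cos θ = -4/√72, θ ≈ 118.13°.
cos θ_min = 8/√72, so θ_min ≈ 19.47°.
L_z,max = lℏ = 8ℏ.

θ(m_l=-4) ≈ 118.13°; θ_min ≈ 19.47°; L_z,max = 8ℏ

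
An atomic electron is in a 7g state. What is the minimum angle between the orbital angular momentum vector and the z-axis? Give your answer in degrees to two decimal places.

θ_min ≈ 26.57°

The 7g subshell has l = 4.
|L| = √(l(l+1)) ℏ = 2√5 ℏ.
The smallest angle corresponds to the largest L_z, i.e. m_l = l = 4, giving L_z = 4ℏ.
cos θ_min = 4/√20, so θ_min ≈ 26.57°.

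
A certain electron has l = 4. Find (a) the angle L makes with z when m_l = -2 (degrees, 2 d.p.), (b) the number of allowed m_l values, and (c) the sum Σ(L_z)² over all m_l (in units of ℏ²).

θ(m_l=-2) ≈ 116.57°; 9 values; Σ(L_z)² = 60 ℏ²

For m_l = -2: cos θ = -2/√20, θ ≈ 116.57°.
There are 2l+1 = 9 values of m_l.
Σ m_l² = 60, so Σ(L_z)² = 60 ℏ².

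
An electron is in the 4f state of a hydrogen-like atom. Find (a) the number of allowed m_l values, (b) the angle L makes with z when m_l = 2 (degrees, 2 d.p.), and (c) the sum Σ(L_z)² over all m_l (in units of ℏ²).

4f means n = 4, l = 3.
There are 2l+1 = 7 values of m_l.
For m_l = 2: cos θ = 2/√12, θ ≈ 54.74°.
Σ m_l² = 28, so Σ(L_z)² = 28 ℏ².

7 values; θ(m_l=2) ≈ 54.74°; Σ(L_z)² = 28 ℏ²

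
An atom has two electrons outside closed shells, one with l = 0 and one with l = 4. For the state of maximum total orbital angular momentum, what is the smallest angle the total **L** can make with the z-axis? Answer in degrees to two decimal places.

θ_min ≈ 26.57°

By the triangle rule, |l₁ − l₂| ≤ L ≤ l₁ + l₂.
So L can be 4.
The maximum is L = 4, with |L_tot| = ℏ√(4·5) = 2√5 ℏ.
The minimum angle with z is arccos(4/√20) ≈ 26.57°.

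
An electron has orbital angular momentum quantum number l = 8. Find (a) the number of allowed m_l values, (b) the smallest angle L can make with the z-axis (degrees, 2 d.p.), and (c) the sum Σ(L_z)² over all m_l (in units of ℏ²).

There are 2l+1 = 17 values of m_l.
cos θ_min = 8/√72, so θ_min ≈ 19.47°.
Σ m_l² = 408, so Σ(L_z)² = 408 ℏ².

17 values; θ_min ≈ 19.47°; Σ(L_z)² = 408 ℏ²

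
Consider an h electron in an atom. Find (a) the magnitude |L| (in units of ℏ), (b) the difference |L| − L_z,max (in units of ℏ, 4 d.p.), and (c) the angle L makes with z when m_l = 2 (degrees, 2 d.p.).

|L| = √30 ℏ ≈ 5.477ℏ; |L|−L_z,max ≈ 0.4772ℏ; θ(m_l=2) ≈ 68.58°

An h state has l = 5.
|L| = ℏ√(5·6) = √30 ℏ ≈ 5.477ℏ.
|L| − L_z,max = (√30 − 5)ℏ ≈ 0.4772ℏ.
For m_l = 2: cos θ = 2/√30, θ ≈ 68.58°.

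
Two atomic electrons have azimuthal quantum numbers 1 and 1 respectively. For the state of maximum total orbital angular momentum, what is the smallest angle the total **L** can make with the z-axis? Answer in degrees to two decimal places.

By the triangle rule, |l₁ − l₂| ≤ L ≤ l₁ + l₂.
Allowed values: L = 0, 1, 2.
The maximum is L = 2, with |L_tot| = ℏ√(2·3) = √6 ℏ.
The minimum angle with z is arccos(2/√6) ≈ 35.26°.

θ_min ≈ 35.26°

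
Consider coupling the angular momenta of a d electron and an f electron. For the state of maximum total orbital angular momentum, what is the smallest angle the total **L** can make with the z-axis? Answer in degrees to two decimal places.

θ_min ≈ 24.09°

Angular momentum addition gives L = |l₁ − l₂|, …, l₁ + l₂.
So L can be 1, 2, 3, 4, 5.
The maximum is L = 5, with |L_tot| = ℏ√(5·6) = √30 ℏ.
The minimum angle with z is arccos(5/√30) ≈ 24.09°.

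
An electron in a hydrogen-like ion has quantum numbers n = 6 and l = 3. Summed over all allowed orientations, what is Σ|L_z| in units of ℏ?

Σ|L_z| = 12 ℏ

m_l ∈ {-3, -2, -1, 0, 1, 2, 3}.
Σ|m_l| = 2·3(3+1)/2 = 12.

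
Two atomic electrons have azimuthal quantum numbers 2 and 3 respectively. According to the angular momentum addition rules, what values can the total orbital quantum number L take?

L = 1, 2, 3, 4, 5

By the triangle rule, |l₁ − l₂| ≤ L ≤ l₁ + l₂.
Allowed values: L = 1, 2, 3, 4, 5.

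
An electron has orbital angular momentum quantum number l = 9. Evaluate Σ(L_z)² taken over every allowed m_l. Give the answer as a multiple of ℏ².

m_l ∈ {-9, -8, -7, -6, -5, -4, -3, -2, -1, 0, 1, 2, 3, 4, 5, 6, 7, 8, 9}.
Σ m_l² = 2·(1 + 4 + 9 + 16 + 25 + 36 + 49 + 64 + 81) = 570.

Σ(L_z)² = 570 ℏ²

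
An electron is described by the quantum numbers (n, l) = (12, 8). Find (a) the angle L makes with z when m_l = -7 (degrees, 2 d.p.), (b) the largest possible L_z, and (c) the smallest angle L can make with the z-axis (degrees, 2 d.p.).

θ(m_l=-7) ≈ 145.58°; L_z,max = 8ℏ; θ_min ≈ 19.47°

For m_l = -7: cos θ = -7/√72, θ ≈ 145.58°.
L_z,max = lℏ = 8ℏ.
cos θ_min = 8/√72, so θ_min ≈ 19.47°.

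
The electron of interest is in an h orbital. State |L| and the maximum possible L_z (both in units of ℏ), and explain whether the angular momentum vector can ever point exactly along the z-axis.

No: L_z,max = 5ℏ < |L| = √30 ℏ ≈ 5.477ℏ

An h state has l = 5.
|L| = √30 ℏ ≈ 5.4772ℏ, while L_z,max = lℏ = 5ℏ.
Since |L| > L_z,max, the vector can never point exactly along z; the closest it comes is θ_min = arccos(5/√30) ≈ 24.1°.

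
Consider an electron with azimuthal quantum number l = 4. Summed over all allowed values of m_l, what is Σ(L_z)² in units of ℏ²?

m_l runs from −4 to 4, i.e. {-4, -3, -2, -1, 0, 1, 2, 3, 4}.
Σ m_l² = 2·(1 + 4 + 9 + 16) = 60.

Σ(L_z)² = 60 ℏ²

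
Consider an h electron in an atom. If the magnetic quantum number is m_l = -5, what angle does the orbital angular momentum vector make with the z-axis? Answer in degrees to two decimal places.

θ ≈ 155.91°

An h state has l = 5.
|L| = ℏ√(l(l+1)) = √30 ℏ.
L_z = m_l ℏ = −5ℏ.
cos θ = L_z/|L| = -5/√30, so θ ≈ 155.91°.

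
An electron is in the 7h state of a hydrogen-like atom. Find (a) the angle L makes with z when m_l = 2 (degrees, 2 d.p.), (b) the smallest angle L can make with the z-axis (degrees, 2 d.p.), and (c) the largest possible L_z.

θ(m_l=2) ≈ 68.58°; θ_min ≈ 24.09°; L_z,max = 5ℏ

For 7h, l = 5.
For m_l = 2: cos θ = 2/√30, θ ≈ 68.58°.
cos θ_min = 5/√30, so θ_min ≈ 24.09°.
L_z,max = lℏ = 5ℏ.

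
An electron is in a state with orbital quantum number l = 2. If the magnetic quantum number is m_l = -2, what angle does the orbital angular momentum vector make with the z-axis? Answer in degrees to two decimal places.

θ ≈ 144.74°

|L| = √(l(l+1)) ℏ = √6 ℏ.
L_z = m_l ℏ = −2ℏ.
cos θ = L_z/|L| = -2/√6, so θ ≈ 144.74°.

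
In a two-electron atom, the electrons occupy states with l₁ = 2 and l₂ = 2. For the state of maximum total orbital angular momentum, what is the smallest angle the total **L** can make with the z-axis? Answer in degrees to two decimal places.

θ_min ≈ 26.57°

The total orbital quantum number L ranges from |l₁ − l₂| to l₁ + l₂ in integer steps.
Allowed values: L = 0, 1, 2, 3, 4.
The maximum is L = 4, with |L_tot| = ℏ√(4·5) = 2√5 ℏ.
The minimum angle with z is arccos(4/√20) ≈ 26.57°.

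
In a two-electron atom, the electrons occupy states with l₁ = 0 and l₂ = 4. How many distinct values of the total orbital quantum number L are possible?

1

Angular momentum addition gives L = |l₁ − l₂|, …, l₁ + l₂.
L ∈ {4}.
That is 1 value.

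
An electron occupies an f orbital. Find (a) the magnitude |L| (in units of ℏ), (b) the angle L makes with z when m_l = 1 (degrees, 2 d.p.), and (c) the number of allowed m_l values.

|L| = 2√3 ℏ ≈ 3.464ℏ; θ(m_l=1) ≈ 73.22°; 7 values

F corresponds to l = 3.
|L| = ℏ√(3·4) = 2√3 ℏ ≈ 3.464ℏ.
For m_l = 1: cos θ = 1/√12, θ ≈ 73.22°.
There are 2l+1 = 7 values of m_l.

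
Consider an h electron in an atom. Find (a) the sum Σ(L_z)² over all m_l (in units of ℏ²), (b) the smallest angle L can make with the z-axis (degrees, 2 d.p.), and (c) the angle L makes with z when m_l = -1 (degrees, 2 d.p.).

An h state has l = 5.
Σ m_l² = 110, so Σ(L_z)² = 110 ℏ².
cos θ_min = 5/√30, so θ_min ≈ 24.09°.
For m_l = -1: cos θ = -1/√30, θ ≈ 100.52°.

Σ(L_z)² = 110 ℏ²; θ_min ≈ 24.09°; θ(m_l=-1) ≈ 100.52°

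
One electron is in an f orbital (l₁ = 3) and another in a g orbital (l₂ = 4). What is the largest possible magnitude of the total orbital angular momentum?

|L_tot|_max = 2√14 ℏ ≈ 7.483ℏ

The total orbital quantum number L ranges from |l₁ − l₂| to l₁ + l₂ in integer steps.
So L can be 1, 2, 3, 4, 5, 6, 7.
The largest magnitude corresponds to L = 7: |L_tot| = ℏ√(7·8) = 2√14 ℏ.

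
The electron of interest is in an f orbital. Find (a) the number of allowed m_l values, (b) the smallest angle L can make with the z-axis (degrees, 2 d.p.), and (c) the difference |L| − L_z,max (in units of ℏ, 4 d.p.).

For an f orbital, l = 3.
There are 2l+1 = 7 values of m_l.
cos θ_min = 3/√12, so θ_min ≈ 30.00°.
|L| − L_z,max = (2√3 − 3)ℏ ≈ 0.4641ℏ.

7 values; θ_min ≈ 30.00°; |L|−L_z,max ≈ 0.4641ℏ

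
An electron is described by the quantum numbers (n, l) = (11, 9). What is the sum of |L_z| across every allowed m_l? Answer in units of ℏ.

m_l runs from −9 to 9, i.e. {-9, -8, -7, -6, -5, -4, -3, -2, -1, 0, 1, 2, 3, 4, 5, 6, 7, 8, 9}.
Σ|m_l| = 2·9(9+1)/2 = 90.

Σ|L_z| = 90 ℏ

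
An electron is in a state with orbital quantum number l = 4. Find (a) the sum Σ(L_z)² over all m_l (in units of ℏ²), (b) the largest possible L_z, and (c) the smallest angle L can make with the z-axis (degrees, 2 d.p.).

Σ m_l² = 60, so Σ(L_z)² = 60 ℏ².
L_z,max = lℏ = 4ℏ.
cos θ_min = 4/√20, so θ_min ≈ 26.57°.

Σ(L_z)² = 60 ℏ²; L_z,max = 4ℏ; θ_min ≈ 26.57°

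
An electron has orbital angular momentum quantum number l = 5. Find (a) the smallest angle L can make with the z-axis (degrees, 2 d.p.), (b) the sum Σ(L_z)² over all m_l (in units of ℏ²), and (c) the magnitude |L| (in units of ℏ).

θ_min ≈ 24.09°; Σ(L_z)² = 110 ℏ²; |L| = √30 ℏ ≈ 5.477ℏ

cos θ_min = 5/√30, so θ_min ≈ 24.09°.
Σ m_l² = 110, so Σ(L_z)² = 110 ℏ².
|L| = ℏ√(5·6) = √30 ℏ ≈ 5.477ℏ.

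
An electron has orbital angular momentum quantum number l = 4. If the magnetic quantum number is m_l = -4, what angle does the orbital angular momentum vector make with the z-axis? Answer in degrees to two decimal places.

|L|² = l(l+1)ℏ² = 20ℏ², so |L| = 2√5 ℏ.
L_z = m_l ℏ = −4ℏ.
cos θ = L_z/|L| = -4/√20, so θ ≈ 153.43°.

θ ≈ 153.43°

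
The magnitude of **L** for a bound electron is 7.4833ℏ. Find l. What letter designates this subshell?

l = 7 (k orbital)

(|L|/ℏ)² = l(l+1) = 56.
The positive root is l = 7.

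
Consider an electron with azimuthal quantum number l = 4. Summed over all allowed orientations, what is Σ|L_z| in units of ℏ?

m_l ∈ {-4, -3, -2, -1, 0, 1, 2, 3, 4}.
Σ|m_l| = l(l+1) = 20.

Σ|L_z| = 20 ℏ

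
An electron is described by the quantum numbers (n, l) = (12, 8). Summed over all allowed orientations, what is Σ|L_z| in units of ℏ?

m_l runs from −8 to 8, i.e. {-8, -7, -6, -5, -4, -3, -2, -1, 0, 1, 2, 3, 4, 5, 6, 7, 8}.
Σ|m_l| = l(l+1) = 72.

Σ|L_z| = 72 ℏ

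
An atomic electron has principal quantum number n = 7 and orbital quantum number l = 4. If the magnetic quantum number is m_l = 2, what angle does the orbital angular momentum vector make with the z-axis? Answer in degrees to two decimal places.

θ ≈ 63.43°

|L| = √(l(l+1)) ℏ = 2√5 ℏ.
L_z = m_l ℏ = 2ℏ.
cos θ = L_z/|L| = 2/√20, so θ ≈ 63.43°.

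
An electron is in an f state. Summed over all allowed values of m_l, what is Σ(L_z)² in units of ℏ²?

An f state has l = 3.
m_l runs from −3 to 3, i.e. {-3, -2, -1, 0, 1, 2, 3}.
Summing m² from −3 to 3: Σ m_l² = 28.

Σ(L_z)² = 28 ℏ²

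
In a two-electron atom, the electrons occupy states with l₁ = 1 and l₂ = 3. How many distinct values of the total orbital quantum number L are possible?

Angular momentum addition gives L = |l₁ − l₂|, …, l₁ + l₂.
So L can be 2, 3, 4.
That is 3 values.

3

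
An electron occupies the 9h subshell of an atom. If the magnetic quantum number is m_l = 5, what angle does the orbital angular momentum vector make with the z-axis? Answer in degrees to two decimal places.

θ ≈ 24.09°

The 9h subshell has l = 5.
|L| = ℏ√(l(l+1)) = √30 ℏ.
L_z = m_l ℏ = 5ℏ.
cos θ = L_z/|L| = 5/√30, so θ ≈ 24.09°.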